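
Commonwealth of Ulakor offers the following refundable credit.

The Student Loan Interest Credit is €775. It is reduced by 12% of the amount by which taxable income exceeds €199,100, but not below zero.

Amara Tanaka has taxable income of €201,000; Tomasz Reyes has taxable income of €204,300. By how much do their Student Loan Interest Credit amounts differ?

Amara (€201,000): Student Loan Interest Credit: 12% of the €1,900 excess over €199,100 is €228; credit = €775 − €228 = €547.
Tomasz (€204,300): Student Loan Interest Credit: 12% of the €5,200 excess over €199,100 is €624; credit = €775 − €624 = €151.
Difference: |€547 − €151| = €396.

€396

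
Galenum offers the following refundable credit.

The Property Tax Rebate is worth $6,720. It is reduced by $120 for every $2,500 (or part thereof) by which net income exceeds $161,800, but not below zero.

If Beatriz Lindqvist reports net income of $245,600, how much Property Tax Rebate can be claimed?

$2,640

Property Tax Rebate: income exceeds $161,800 by $83,800, which is 34 full-or-partial $2,500 increments; reduction = 34 × $120 = $4,080, leaving $2,640.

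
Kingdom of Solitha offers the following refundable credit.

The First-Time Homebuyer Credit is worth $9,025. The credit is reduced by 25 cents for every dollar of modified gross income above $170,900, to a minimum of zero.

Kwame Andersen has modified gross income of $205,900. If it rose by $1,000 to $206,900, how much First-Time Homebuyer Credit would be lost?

$250

At $205,900 — 25% of the $35,000 excess over $170,900 is $8,750; credit = $9,025 − $8,750 = $275.
At $206,900 — 25% of the $36,000 excess over $170,900 is $9,000; credit = $9,025 − $9,000 = $25.
Lost: $275 − $25 = $250.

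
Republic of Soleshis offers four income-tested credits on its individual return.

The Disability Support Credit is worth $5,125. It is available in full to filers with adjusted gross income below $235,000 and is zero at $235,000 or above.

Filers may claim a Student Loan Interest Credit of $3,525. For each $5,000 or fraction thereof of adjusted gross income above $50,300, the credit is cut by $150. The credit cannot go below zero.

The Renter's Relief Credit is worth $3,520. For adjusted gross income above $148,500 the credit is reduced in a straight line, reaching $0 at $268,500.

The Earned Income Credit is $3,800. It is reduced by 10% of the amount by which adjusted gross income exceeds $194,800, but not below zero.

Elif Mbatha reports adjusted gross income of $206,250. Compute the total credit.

Disability Support Credit: $206,250 is below the $235,000 cutoff, so the full $5,125 applies.
Student Loan Interest Credit: income exceeds $50,300 by $155,950 → 32 increments × $150 = $4,800 ≥ base, so the credit is $0.
Renter's Relief Credit: $206,250 is $57,750 into a $120,000 phase-out range, leaving 62,250/120,000 of the credit: $3,520 × 62,250/120,000 = $1,826.
Earned Income Credit: 10% of the $11,450 excess over $194,800 is $1,145; credit = $3,800 − $1,145 = $2,655.
Total: $5,125 + $0 + $1,826 + $2,655 = $9,606.

$9,606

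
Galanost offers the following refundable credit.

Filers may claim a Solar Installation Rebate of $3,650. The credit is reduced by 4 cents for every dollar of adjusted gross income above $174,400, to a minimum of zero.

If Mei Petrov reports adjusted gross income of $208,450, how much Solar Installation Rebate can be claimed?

Solar Installation Rebate: 4% of the $34,050 excess over $174,400 is $1,362; credit = $3,650 − $1,362 = $2,288.

$2,288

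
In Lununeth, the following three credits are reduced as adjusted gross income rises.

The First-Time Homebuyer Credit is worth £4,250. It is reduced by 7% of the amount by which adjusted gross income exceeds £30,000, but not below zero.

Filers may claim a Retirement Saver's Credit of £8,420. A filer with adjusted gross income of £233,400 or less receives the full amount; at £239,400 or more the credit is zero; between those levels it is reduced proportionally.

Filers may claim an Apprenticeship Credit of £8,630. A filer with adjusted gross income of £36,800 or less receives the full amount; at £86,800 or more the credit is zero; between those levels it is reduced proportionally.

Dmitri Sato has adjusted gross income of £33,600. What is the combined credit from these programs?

£21,048

First-Time Homebuyer Credit: 7% of the £3,600 excess over £30,000 is £252; credit = £4,250 − £252 = £3,998.
Retirement Saver's Credit: £33,600 is at or below the £233,400 threshold, so the full £8,420 applies.
Apprenticeship Credit: £33,600 is at or below the £36,800 threshold, so the full £8,630 applies.
Total: £3,998 + £8,420 + £8,630 = £21,048.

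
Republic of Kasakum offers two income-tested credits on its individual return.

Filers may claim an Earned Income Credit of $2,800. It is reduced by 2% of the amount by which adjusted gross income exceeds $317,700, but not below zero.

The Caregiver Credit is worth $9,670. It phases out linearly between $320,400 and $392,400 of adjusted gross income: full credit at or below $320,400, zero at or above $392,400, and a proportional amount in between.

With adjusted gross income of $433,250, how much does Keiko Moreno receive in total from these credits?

$489

Earned Income Credit: 2% of the $115,550 excess over $317,700 is $2,311; credit = $2,800 − $2,311 = $489.
Caregiver Credit: $433,250 is at or above $392,400, so the credit is $0.
Total: $489 + $0 = $489.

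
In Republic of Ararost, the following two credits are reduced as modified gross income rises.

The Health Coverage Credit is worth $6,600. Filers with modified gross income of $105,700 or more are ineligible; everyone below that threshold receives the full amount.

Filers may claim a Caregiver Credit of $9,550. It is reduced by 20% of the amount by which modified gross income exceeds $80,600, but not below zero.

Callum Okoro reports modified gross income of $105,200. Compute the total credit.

$11,230

Health Coverage Credit: $105,200 is below the $105,700 cutoff, so the full $6,600 applies.
Caregiver Credit: 20% of the $24,600 excess over $80,600 is $4,920; credit = $9,550 − $4,920 = $4,630.
Total: $6,600 + $4,630 = $11,230.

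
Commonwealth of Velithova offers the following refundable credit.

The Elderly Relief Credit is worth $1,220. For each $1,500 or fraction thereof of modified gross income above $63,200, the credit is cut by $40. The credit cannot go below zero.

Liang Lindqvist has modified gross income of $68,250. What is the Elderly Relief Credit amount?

Elderly Relief Credit: income exceeds $63,200 by $5,050, which is 4 full-or-partial $1,500 increments; reduction = 4 × $40 = $160, leaving $1,060.

$1,060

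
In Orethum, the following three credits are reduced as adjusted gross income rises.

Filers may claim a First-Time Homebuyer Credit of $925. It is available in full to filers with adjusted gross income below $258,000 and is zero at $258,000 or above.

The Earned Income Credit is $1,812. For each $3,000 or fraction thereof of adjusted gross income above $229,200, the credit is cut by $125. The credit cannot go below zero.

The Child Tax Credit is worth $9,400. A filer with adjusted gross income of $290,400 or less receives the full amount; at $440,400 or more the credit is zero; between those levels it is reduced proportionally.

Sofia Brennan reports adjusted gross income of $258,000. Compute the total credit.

First-Time Homebuyer Credit: $258,000 meets or exceeds the $258,000 cutoff, so the credit is $0.
Earned Income Credit: income exceeds $229,200 by $28,800, which is 10 full-or-partial $3,000 increments; reduction = 10 × $125 = $1,250, leaving $562.
Child Tax Credit: $258,000 is at or below the $290,400 threshold, so the full $9,400 applies.
Total: $0 + $562 + $9,400 = $9,962.

$9,962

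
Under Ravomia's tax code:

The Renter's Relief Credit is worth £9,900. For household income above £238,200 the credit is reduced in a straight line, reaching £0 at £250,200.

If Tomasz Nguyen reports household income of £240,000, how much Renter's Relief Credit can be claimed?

£8,415

Renter's Relief Credit: £240,000 is £1,800 into a £12,000 phase-out range, leaving 10,200/12,000 of the credit: £9,900 × 10,200/12,000 = £8,415.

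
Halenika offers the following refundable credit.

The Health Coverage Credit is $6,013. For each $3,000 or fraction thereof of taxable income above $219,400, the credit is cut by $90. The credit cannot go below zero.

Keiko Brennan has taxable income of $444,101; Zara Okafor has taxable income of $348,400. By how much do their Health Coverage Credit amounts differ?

Keiko ($444,101): Health Coverage Credit: income exceeds $219,400 by $224,701 → 75 increments × $90 = $6,750 ≥ base, so the credit is $0.
Zara ($348,400): Health Coverage Credit: income exceeds $219,400 by $129,000, which is 43 full-or-partial $3,000 increments; reduction = 43 × $90 = $3,870, leaving $2,143.
Difference: |$0 − $2,143| = $2,143.

$2,143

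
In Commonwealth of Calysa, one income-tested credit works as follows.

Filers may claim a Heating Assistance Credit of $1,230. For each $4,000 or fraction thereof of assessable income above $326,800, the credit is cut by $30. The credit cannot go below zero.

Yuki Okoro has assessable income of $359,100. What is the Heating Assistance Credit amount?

$960

Heating Assistance Credit: income exceeds $326,800 by $32,300, which is 9 full-or-partial $4,000 increments; reduction = 9 × $30 = $270, leaving $960.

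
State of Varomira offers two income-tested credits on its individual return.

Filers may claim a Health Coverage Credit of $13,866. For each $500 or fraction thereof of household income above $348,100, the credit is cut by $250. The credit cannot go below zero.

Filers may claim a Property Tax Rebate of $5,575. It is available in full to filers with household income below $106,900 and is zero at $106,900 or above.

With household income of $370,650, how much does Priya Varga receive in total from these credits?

Health Coverage Credit: income exceeds $348,100 by $22,550, which is 46 full-or-partial $500 increments; reduction = 46 × $250 = $11,500, leaving $2,366.
Property Tax Rebate: $370,650 meets or exceeds the $106,900 cutoff, so the credit is $0.
Total: $2,366 + $0 = $2,366.

$2,366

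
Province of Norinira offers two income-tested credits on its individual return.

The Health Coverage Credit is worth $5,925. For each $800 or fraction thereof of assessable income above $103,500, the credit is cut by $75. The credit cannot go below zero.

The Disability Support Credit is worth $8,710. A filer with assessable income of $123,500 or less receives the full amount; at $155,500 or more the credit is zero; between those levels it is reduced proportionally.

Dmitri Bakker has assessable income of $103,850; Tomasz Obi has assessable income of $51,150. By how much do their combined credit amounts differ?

$75

Dmitri ($103,850): Health Coverage Credit: income exceeds $103,500 by $350, which is 1 full-or-partial $800 increment; reduction = 1 × $75 = $75, leaving $5,850. Disability Support Credit: $103,850 is at or below the $123,500 threshold, so the full $8,710 applies. total $5,850 + $8,710 = $14,560
Tomasz ($51,150): Health Coverage Credit: $51,150 is at or below the $103,500 threshold, so the full $5,925 applies. Disability Support Credit: $51,150 is at or below the $123,500 threshold, so the full $8,710 applies. total $5,925 + $8,710 = $14,635
Difference: |$14,560 − $14,635| = $75.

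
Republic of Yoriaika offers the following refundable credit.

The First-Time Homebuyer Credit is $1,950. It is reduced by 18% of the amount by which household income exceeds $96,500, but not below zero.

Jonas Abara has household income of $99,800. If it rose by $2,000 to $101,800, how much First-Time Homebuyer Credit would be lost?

$360

At $99,800 — 18% of the $3,300 excess over $96,500 is $594; credit = $1,950 − $594 = $1,356.
At $101,800 — 18% of the $5,300 excess over $96,500 is $954; credit = $1,950 − $954 = $996.
Lost: $1,356 − $996 = $360.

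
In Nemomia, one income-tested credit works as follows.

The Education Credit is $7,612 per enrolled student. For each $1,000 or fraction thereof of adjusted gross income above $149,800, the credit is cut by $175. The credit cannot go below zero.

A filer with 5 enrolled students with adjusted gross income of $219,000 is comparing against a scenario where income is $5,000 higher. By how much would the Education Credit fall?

$875

At $219,000 — base = 5 × $7,612 = $38,060. income exceeds $149,800 by $69,200, which is 70 full-or-partial $1,000 increments; reduction = 70 × $175 = $12,250, leaving $25,810.
At $224,000 — base = 5 × $7,612 = $38,060. income exceeds $149,800 by $74,200, which is 75 full-or-partial $1,000 increments; reduction = 75 × $175 = $13,125, leaving $24,935.
Lost: $25,810 − $24,935 = $875.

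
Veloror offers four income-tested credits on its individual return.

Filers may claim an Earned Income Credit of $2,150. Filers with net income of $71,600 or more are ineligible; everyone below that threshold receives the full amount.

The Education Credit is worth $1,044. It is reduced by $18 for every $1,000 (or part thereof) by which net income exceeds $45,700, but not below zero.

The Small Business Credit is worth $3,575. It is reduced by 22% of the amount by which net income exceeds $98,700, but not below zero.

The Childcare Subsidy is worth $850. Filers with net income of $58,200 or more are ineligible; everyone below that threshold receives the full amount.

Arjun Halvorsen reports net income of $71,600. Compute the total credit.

$4,151

Earned Income Credit: $71,600 meets or exceeds the $71,600 cutoff, so the credit is $0.
Education Credit: income exceeds $45,700 by $25,900, which is 26 full-or-partial $1,000 increments; reduction = 26 × $18 = $468, leaving $576.
Small Business Credit: $71,600 is at or below the $98,700 threshold, so the full $3,575 applies.
Childcare Subsidy: $71,600 meets or exceeds the $58,200 cutoff, so the credit is $0.
Total: $0 + $576 + $3,575 + $0 = $4,151.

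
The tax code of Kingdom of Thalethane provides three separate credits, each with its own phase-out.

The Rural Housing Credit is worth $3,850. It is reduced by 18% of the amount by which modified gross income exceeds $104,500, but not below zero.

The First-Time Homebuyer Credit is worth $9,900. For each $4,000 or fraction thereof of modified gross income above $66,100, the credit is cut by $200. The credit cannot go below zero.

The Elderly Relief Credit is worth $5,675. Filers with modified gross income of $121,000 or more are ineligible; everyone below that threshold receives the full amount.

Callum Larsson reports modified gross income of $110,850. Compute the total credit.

Rural Housing Credit: 18% of the $6,350 excess over $104,500 is $1,143; credit = $3,850 − $1,143 = $2,707.
First-Time Homebuyer Credit: income exceeds $66,100 by $44,750, which is 12 full-or-partial $4,000 increments; reduction = 12 × $200 = $2,400, leaving $7,500.
Elderly Relief Credit: $110,850 is below the $121,000 cutoff, so the full $5,675 applies.
Total: $2,707 + $7,500 + $5,675 = $15,882.

$15,882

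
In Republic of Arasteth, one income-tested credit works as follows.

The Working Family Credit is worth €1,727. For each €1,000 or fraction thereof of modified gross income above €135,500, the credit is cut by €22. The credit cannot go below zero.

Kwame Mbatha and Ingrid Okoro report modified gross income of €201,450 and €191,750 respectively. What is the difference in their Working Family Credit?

€198

Kwame (€201,450): Working Family Credit: income exceeds €135,500 by €65,950, which is 66 full-or-partial €1,000 increments; reduction = 66 × €22 = €1,452, leaving €275.
Ingrid (€191,750): Working Family Credit: income exceeds €135,500 by €56,250, which is 57 full-or-partial €1,000 increments; reduction = 57 × €22 = €1,254, leaving €473.
Difference: |€275 − €473| = €198.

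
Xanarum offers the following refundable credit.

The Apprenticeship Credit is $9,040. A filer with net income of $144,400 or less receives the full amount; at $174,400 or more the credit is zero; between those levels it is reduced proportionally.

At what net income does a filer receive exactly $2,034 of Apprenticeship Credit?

$2,034 is 2,034/9,040 of the full $9,040, so 7,006/9,040 of the $30,000 range has been used: income = $144,400 + $30,000 × 7,006/9,040 = $167,650.

$167,650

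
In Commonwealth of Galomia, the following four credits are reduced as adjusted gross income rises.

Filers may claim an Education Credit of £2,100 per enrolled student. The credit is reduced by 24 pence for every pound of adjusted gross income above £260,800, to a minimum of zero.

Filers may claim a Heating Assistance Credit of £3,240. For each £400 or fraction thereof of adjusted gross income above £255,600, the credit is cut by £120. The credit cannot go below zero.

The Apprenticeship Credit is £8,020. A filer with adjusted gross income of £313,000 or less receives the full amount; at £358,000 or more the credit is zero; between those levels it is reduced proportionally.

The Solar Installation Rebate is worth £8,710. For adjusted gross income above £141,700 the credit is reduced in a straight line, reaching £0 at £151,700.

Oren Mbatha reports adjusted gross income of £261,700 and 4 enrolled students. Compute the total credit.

£17,524

Education Credit: base = 4 × £2,100 = £8,400. 24% of the £900 excess over £260,800 is £216; credit = £8,400 − £216 = £8,184.
Heating Assistance Credit: income exceeds £255,600 by £6,100, which is 16 full-or-partial £400 increments; reduction = 16 × £120 = £1,920, leaving £1,320.
Apprenticeship Credit: £261,700 is at or below the £313,000 threshold, so the full £8,020 applies.
Solar Installation Rebate: £261,700 is at or above £151,700, so the credit is £0.
Total: £8,184 + £1,320 + £8,020 + £0 = £17,524.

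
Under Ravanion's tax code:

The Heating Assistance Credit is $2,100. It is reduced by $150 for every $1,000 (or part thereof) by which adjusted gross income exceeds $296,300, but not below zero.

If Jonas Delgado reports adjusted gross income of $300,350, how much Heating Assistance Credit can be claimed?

Heating Assistance Credit: income exceeds $296,300 by $4,050, which is 5 full-or-partial $1,000 increments; reduction = 5 × $150 = $750, leaving $1,350.

$1,350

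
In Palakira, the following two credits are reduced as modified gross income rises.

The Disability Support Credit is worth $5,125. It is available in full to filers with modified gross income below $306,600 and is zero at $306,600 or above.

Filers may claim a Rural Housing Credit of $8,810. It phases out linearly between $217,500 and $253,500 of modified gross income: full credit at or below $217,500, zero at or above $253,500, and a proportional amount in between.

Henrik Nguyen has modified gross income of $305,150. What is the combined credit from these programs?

Disability Support Credit: $305,150 is below the $306,600 cutoff, so the full $5,125 applies.
Rural Housing Credit: $305,150 is at or above $253,500, so the credit is $0.
Total: $5,125 + $0 = $5,125.

$5,125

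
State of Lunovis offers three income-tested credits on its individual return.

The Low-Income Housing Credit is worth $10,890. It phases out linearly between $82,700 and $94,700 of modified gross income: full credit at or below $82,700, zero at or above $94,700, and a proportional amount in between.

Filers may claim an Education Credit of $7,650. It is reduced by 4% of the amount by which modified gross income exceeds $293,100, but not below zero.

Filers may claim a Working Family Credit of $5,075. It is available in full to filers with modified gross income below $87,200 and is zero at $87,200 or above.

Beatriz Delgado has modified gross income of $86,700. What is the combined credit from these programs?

$19,985

Low-Income Housing Credit: $86,700 is $4,000 into a $12,000 phase-out range, leaving 8,000/12,000 of the credit: $10,890 × 8,000/12,000 = $7,260.
Education Credit: $86,700 is at or below the $293,100 threshold, so the full $7,650 applies.
Working Family Credit: $86,700 is below the $87,200 cutoff, so the full $5,075 applies.
Total: $7,260 + $7,650 + $5,075 = $19,985.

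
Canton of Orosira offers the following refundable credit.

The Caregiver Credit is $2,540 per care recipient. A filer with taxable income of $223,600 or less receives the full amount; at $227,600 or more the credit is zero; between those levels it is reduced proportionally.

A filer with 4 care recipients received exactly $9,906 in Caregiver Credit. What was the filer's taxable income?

Full credit = 4 × $2,540 = $10,160.
$9,906 is 9,906/10,160 of the full $10,160, so 254/10,160 of the $4,000 range has been used: income = $223,600 + $4,000 × 254/10,160 = $223,700.

$223,700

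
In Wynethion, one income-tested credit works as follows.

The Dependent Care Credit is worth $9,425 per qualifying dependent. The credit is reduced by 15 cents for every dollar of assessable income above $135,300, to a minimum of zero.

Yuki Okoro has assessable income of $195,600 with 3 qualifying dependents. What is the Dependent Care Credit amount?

$19,230

Dependent Care Credit: base = 3 × $9,425 = $28,275. 15% of the $60,300 excess over $135,300 is $9,045; credit = $28,275 − $9,045 = $19,230.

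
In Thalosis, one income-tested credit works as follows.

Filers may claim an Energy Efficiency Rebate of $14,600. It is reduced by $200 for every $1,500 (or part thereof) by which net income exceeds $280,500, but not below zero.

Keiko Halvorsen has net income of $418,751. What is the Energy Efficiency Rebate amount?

Energy Efficiency Rebate: income exceeds $280,500 by $138,251 → 93 increments × $200 = $18,600 ≥ base, so the credit is $0.

$0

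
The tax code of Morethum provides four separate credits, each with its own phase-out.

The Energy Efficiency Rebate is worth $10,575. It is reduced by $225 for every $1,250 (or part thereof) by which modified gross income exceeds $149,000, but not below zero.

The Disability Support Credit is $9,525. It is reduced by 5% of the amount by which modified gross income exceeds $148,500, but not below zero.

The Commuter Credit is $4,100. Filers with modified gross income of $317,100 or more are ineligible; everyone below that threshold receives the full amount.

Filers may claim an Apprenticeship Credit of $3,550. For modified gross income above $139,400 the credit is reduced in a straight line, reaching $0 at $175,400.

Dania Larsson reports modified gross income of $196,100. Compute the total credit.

Energy Efficiency Rebate: income exceeds $149,000 by $47,100, which is 38 full-or-partial $1,250 increments; reduction = 38 × $225 = $8,550, leaving $2,025.
Disability Support Credit: 5% of the $47,600 excess over $148,500 is $2,380; credit = $9,525 − $2,380 = $7,145.
Commuter Credit: $196,100 is below the $317,100 cutoff, so the full $4,100 applies.
Apprenticeship Credit: $196,100 is at or above $175,400, so the credit is $0.
Total: $2,025 + $7,145 + $4,100 + $0 = $13,270.

$13,270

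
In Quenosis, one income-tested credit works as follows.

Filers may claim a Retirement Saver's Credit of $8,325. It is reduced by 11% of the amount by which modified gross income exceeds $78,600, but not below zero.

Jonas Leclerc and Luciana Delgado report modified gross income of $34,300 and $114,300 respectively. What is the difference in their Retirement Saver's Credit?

Jonas ($34,300): Retirement Saver's Credit: $34,300 is at or below the $78,600 threshold, so the full $8,325 applies.
Luciana ($114,300): Retirement Saver's Credit: 11% of the $35,700 excess over $78,600 is $3,927; credit = $8,325 − $3,927 = $4,398.
Difference: |$8,325 − $4,398| = $3,927.

$3,927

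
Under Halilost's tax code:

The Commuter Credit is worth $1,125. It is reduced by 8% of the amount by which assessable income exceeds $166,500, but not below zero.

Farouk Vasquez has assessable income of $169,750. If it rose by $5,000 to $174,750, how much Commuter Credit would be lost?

$400

At $169,750 — 8% of the $3,250 excess over $166,500 is $260; credit = $1,125 − $260 = $865.
At $174,750 — 8% of the $8,250 excess over $166,500 is $660; credit = $1,125 − $660 = $465.
Lost: $865 − $465 = $400.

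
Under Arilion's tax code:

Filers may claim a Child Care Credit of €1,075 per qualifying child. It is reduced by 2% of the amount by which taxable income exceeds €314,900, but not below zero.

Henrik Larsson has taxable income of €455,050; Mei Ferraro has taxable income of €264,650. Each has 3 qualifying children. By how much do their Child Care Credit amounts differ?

€2,803

Henrik (€455,050): Child Care Credit: base = 3 × €1,075 = €3,225. 2% of the €140,150 excess over €314,900 is €2,803; credit = €3,225 − €2,803 = €422.
Mei (€264,650): Child Care Credit: base = 3 × €1,075 = €3,225. €264,650 is at or below the €314,900 threshold, so the full €3,225 applies.
Difference: |€422 − €3,225| = €2,803.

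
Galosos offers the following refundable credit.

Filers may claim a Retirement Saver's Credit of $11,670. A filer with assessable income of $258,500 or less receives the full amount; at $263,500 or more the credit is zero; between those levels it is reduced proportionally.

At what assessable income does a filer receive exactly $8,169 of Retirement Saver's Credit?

$8,169 is 8,169/11,670 of the full $11,670, so 3,501/11,670 of the $5,000 range has been used: income = $258,500 + $5,000 × 3,501/11,670 = $260,000.

$260,000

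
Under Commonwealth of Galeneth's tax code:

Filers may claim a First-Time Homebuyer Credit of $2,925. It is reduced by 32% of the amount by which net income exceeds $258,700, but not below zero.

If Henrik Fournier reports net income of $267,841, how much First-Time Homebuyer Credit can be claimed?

$0

First-Time Homebuyer Credit: 32% of the $9,141 excess over $258,700 is $2,925.12 ≥ base, so the credit is $0.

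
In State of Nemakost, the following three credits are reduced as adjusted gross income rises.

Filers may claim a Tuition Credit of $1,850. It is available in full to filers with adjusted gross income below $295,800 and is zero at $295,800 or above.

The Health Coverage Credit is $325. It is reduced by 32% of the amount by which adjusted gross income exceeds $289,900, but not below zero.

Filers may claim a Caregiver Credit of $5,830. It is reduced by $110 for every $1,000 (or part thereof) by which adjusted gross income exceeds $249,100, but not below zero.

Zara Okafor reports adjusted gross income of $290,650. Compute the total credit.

$3,145

Tuition Credit: $290,650 is below the $295,800 cutoff, so the full $1,850 applies.
Health Coverage Credit: 32% of the $750 excess over $289,900 is $240; credit = $325 − $240 = $85.
Caregiver Credit: income exceeds $249,100 by $41,550, which is 42 full-or-partial $1,000 increments; reduction = 42 × $110 = $4,620, leaving $1,210.
Total: $1,850 + $85 + $1,210 = $3,145.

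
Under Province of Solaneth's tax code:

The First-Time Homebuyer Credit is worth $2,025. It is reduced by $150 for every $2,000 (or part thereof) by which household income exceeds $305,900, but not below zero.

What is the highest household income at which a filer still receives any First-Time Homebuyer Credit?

$331,900

After 13 increments the reduction is 13 × $150 = $1,950, leaving $75; one more increment wipes it out. Increment 13 ends at excess 13 × $2,000 = $26,000, so the highest qualifying income is $305,900 + $26,000 = $331,900.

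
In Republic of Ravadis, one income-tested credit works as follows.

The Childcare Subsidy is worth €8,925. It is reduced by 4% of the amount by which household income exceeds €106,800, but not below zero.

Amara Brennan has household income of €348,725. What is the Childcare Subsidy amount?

Childcare Subsidy: 4% of the €241,925 excess over €106,800 is €9,677 ≥ base, so the credit is €0.

€0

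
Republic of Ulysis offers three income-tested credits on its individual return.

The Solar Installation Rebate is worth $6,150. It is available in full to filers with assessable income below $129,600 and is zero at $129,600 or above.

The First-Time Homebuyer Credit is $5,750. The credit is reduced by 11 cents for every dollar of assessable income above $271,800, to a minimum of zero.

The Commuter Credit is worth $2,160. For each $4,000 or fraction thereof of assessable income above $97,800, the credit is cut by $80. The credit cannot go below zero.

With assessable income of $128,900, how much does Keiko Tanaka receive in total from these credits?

$13,420

Solar Installation Rebate: $128,900 is below the $129,600 cutoff, so the full $6,150 applies.
First-Time Homebuyer Credit: $128,900 is at or below the $271,800 threshold, so the full $5,750 applies.
Commuter Credit: income exceeds $97,800 by $31,100, which is 8 full-or-partial $4,000 increments; reduction = 8 × $80 = $640, leaving $1,520.
Total: $6,150 + $5,750 + $1,520 = $13,420.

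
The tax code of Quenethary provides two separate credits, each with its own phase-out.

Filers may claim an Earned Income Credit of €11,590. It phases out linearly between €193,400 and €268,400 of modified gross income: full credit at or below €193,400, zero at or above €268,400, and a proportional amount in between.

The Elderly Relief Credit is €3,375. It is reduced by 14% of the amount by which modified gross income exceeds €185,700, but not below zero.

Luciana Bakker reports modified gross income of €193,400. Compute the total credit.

Earned Income Credit: €193,400 is at or below the €193,400 threshold, so the full €11,590 applies.
Elderly Relief Credit: 14% of the €7,700 excess over €185,700 is €1,078; credit = €3,375 − €1,078 = €2,297.
Total: €11,590 + €2,297 = €13,887.

€13,887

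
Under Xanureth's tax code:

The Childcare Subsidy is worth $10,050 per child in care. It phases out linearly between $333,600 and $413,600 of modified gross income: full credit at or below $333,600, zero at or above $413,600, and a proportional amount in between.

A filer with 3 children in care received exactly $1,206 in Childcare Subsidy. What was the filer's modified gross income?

$410,400

Full credit = 3 × $10,050 = $30,150.
$1,206 is 1,206/30,150 of the full $30,150, so 28,944/30,150 of the $80,000 range has been used: income = $333,600 + $80,000 × 28,944/30,150 = $410,400.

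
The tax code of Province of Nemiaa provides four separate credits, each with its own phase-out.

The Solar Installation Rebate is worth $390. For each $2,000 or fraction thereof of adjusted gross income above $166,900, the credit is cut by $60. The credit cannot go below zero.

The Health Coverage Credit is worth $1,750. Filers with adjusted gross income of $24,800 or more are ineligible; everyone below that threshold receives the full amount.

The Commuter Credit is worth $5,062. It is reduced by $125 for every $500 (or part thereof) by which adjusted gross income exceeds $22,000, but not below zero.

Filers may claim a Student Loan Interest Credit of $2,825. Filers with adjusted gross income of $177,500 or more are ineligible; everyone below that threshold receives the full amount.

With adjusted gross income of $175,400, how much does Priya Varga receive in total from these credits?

$2,915

Solar Installation Rebate: income exceeds $166,900 by $8,500, which is 5 full-or-partial $2,000 increments; reduction = 5 × $60 = $300, leaving $90.
Health Coverage Credit: $175,400 meets or exceeds the $24,800 cutoff, so the credit is $0.
Commuter Credit: income exceeds $22,000 by $153,400 → 307 increments × $125 = $38,375 ≥ base, so the credit is $0.
Student Loan Interest Credit: $175,400 is below the $177,500 cutoff, so the full $2,825 applies.
Total: $90 + $0 + $0 + $2,825 = $2,915.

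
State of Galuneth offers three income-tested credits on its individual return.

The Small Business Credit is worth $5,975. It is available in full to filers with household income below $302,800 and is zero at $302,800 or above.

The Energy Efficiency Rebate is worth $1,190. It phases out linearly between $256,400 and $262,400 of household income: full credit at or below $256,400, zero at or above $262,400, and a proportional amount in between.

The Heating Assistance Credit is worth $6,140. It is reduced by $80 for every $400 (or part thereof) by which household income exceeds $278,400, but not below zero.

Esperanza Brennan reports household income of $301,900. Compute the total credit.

$7,395

Small Business Credit: $301,900 is below the $302,800 cutoff, so the full $5,975 applies.
Energy Efficiency Rebate: $301,900 is at or above $262,400, so the credit is $0.
Heating Assistance Credit: income exceeds $278,400 by $23,500, which is 59 full-or-partial $400 increments; reduction = 59 × $80 = $4,720, leaving $1,420.
Total: $5,975 + $0 + $1,420 = $7,395.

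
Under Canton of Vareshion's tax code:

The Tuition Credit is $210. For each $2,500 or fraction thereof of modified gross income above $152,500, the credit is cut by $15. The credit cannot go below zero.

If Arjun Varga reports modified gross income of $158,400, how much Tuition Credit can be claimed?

$165

Tuition Credit: income exceeds $152,500 by $5,900, which is 3 full-or-partial $2,500 increments; reduction = 3 × $15 = $45, leaving $165.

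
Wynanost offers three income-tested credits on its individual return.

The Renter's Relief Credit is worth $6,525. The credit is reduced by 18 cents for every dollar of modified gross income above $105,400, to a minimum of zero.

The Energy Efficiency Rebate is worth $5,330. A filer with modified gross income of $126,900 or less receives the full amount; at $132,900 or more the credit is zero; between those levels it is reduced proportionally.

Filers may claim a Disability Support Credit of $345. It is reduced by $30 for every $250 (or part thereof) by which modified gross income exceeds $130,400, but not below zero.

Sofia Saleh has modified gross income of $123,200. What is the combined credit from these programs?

Renter's Relief Credit: 18% of the $17,800 excess over $105,400 is $3,204; credit = $6,525 − $3,204 = $3,321.
Energy Efficiency Rebate: $123,200 is at or below the $126,900 threshold, so the full $5,330 applies.
Disability Support Credit: $123,200 is at or below the $130,400 threshold, so the full $345 applies.
Total: $3,321 + $5,330 + $345 = $8,996.

$8,996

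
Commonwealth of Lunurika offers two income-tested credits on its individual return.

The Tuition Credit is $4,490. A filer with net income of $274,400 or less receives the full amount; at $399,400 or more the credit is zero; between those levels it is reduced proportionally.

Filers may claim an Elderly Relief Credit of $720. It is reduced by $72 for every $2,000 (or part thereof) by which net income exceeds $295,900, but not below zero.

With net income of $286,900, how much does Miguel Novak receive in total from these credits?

$4,761

Tuition Credit: $286,900 is $12,500 into a $125,000 phase-out range, leaving 112,500/125,000 of the credit: $4,490 × 112,500/125,000 = $4,041.
Elderly Relief Credit: $286,900 is at or below the $295,900 threshold, so the full $720 applies.
Total: $4,041 + $720 = $4,761.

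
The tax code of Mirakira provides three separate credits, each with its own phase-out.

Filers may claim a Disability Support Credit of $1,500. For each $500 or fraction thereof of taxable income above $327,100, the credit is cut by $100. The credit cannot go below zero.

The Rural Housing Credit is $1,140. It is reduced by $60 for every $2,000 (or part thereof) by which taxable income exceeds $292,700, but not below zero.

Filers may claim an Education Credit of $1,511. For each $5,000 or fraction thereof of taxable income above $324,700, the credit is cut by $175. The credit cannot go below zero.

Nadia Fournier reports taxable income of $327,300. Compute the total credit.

Disability Support Credit: income exceeds $327,100 by $200, which is 1 full-or-partial $500 increment; reduction = 1 × $100 = $100, leaving $1,400.
Rural Housing Credit: income exceeds $292,700 by $34,600, which is 18 full-or-partial $2,000 increments; reduction = 18 × $60 = $1,080, leaving $60.
Education Credit: income exceeds $324,700 by $2,600, which is 1 full-or-partial $5,000 increment; reduction = 1 × $175 = $175, leaving $1,336.
Total: $1,400 + $60 + $1,336 = $2,796.

$2,796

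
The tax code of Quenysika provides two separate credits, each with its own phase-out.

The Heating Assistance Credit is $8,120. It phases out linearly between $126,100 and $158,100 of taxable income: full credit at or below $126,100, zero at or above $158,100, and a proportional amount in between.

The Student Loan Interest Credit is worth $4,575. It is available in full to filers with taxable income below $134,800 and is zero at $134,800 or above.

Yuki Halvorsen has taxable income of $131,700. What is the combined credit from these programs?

Heating Assistance Credit: $131,700 is $5,600 into a $32,000 phase-out range, leaving 26,400/32,000 of the credit: $8,120 × 26,400/32,000 = $6,699.
Student Loan Interest Credit: $131,700 is below the $134,800 cutoff, so the full $4,575 applies.
Total: $6,699 + $4,575 = $11,274.

$11,274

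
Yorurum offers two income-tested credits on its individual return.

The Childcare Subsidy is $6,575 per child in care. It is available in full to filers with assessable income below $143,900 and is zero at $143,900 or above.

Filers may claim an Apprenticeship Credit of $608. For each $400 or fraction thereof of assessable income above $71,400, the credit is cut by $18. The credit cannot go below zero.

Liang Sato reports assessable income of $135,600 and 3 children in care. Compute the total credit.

$19,725

Childcare Subsidy: base = 3 × $6,575 = $19,725. $135,600 is below the $143,900 cutoff, so the full $19,725 applies.
Apprenticeship Credit: income exceeds $71,400 by $64,200 → 161 increments × $18 = $2,898 ≥ base, so the credit is $0.
Total: $19,725 + $0 = $19,725.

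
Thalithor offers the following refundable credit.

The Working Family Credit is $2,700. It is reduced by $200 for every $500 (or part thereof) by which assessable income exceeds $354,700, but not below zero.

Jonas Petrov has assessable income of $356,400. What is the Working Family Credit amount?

Working Family Credit: income exceeds $354,700 by $1,700, which is 4 full-or-partial $500 increments; reduction = 4 × $200 = $800, leaving $1,900.

$1,900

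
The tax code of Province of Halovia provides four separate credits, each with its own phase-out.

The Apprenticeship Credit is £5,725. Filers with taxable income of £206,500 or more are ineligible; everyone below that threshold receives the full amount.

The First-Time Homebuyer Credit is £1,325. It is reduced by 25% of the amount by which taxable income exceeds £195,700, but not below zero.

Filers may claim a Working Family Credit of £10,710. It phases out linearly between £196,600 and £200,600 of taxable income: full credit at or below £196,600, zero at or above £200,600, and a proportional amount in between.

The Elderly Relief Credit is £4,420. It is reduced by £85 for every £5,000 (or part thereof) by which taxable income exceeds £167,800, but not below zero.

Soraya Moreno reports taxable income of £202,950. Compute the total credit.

Apprenticeship Credit: £202,950 is below the £206,500 cutoff, so the full £5,725 applies.
First-Time Homebuyer Credit: 25% of the £7,250 excess over £195,700 is £1,812.50 ≥ base, so the credit is £0.
Working Family Credit: £202,950 is at or above £200,600, so the credit is £0.
Elderly Relief Credit: income exceeds £167,800 by £35,150, which is 8 full-or-partial £5,000 increments; reduction = 8 × £85 = £680, leaving £3,740.
Total: £5,725 + £0 + £0 + £3,740 = £9,465.

£9,465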